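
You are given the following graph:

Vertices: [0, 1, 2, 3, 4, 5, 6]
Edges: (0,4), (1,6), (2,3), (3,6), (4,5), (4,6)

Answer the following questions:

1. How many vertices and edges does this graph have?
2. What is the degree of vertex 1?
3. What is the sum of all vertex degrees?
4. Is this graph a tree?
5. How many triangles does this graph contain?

Count: 7 vertices, 6 edges.
Vertex 1 has neighbors [6], degree = 1.
Handshaking lemma: 2 * 6 = 12.
A graph is a tree iff it is connected and has exactly n-1 edges. This graph is connected (all 7 vertices in one component) and has 7-1 = 6 edges. It is a tree.
Number of triangles = 0.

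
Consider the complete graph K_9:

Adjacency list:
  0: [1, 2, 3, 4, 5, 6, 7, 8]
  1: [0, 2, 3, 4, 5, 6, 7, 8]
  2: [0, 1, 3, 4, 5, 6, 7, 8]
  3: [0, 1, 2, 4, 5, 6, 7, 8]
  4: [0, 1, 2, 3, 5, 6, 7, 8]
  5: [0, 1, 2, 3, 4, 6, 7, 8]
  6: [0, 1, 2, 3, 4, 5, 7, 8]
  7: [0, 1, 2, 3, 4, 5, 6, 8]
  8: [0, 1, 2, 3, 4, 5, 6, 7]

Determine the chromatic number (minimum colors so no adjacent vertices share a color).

In K_9, every vertex is adjacent to every other vertex.
Each vertex needs a unique color.
Chromatic number = 9.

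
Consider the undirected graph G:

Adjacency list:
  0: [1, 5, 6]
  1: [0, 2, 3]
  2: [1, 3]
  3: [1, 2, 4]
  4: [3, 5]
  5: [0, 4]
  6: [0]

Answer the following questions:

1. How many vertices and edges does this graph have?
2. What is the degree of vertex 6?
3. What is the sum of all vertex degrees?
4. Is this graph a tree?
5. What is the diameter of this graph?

Count: 7 vertices, 8 edges.
Vertex 6 has neighbors [0], degree = 1.
Handshaking lemma: 2 * 8 = 16.
A tree on 7 vertices has 6 edges. This graph has 8 edges (2 extra). Not a tree.
Diameter (longest shortest path) = 3.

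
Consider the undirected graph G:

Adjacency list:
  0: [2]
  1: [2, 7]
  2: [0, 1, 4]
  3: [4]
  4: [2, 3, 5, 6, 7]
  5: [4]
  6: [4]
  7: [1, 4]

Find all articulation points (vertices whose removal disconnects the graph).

An articulation point is a vertex whose removal disconnects the graph.
Articulation points: [2, 4]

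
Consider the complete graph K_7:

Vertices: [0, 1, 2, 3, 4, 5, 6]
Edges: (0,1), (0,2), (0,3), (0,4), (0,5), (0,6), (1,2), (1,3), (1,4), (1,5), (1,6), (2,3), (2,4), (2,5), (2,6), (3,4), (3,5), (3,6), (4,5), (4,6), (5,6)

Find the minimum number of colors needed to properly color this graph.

In K_7, every vertex is adjacent to every other vertex.
Each vertex needs a unique color.
Chromatic number = 7.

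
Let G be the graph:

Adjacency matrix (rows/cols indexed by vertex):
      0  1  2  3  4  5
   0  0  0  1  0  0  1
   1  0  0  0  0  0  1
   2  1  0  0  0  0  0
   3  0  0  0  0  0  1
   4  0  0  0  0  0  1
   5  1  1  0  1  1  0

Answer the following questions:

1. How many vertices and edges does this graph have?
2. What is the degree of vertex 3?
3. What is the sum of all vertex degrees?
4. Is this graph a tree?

Count: 6 vertices, 5 edges.
Vertex 3 has neighbors [5], degree = 1.
Handshaking lemma: 2 * 5 = 10.
A graph is a tree iff it is connected and has exactly n-1 edges. This graph is connected (all 6 vertices in one component) and has 6-1 = 5 edges. It is a tree.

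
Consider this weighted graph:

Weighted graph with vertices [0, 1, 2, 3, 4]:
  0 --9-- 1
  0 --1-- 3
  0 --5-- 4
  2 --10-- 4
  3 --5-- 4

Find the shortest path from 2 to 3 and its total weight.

Using Dijkstra's algorithm from vertex 2:
Shortest path: 2 -> 4 -> 3
Total weight: 10 + 5 = 15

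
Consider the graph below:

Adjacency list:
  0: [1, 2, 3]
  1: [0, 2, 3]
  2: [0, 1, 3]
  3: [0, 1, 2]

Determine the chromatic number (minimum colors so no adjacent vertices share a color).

The graph has a maximum clique of size 4 (lower bound on chromatic number).
A valid 4-coloring: {0: 0, 1: 1, 2: 2, 3: 3}.
Chromatic number = 4.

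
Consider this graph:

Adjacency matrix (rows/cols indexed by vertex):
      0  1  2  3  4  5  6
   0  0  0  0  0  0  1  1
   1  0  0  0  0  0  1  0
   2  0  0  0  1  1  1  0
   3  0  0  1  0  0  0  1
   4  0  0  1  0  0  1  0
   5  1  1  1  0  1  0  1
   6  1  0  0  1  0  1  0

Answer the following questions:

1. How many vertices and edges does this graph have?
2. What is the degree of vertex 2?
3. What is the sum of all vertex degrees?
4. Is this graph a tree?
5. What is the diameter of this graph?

Count: 7 vertices, 9 edges.
Vertex 2 has neighbors [3, 4, 5], degree = 3.
Handshaking lemma: 2 * 9 = 18.
A tree on 7 vertices has 6 edges. This graph has 9 edges (3 extra). Not a tree.
Diameter (longest shortest path) = 3.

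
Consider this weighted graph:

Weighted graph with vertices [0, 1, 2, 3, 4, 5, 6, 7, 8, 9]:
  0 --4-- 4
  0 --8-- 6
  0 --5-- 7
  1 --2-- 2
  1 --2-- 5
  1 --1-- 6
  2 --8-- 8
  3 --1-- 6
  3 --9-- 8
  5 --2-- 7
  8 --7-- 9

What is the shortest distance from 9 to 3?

Using Dijkstra's algorithm from vertex 9:
Shortest path: 9 -> 8 -> 3
Total weight: 7 + 9 = 16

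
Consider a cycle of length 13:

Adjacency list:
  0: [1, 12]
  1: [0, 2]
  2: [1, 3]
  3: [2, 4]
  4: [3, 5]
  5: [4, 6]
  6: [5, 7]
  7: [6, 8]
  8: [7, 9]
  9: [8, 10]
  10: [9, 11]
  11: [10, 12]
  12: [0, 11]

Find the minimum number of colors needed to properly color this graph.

This is an odd cycle (C_13). Odd cycles are not bipartite (any 2-coloring forces two adjacent vertices to match), and 3 colors suffice.
Chromatic number = 3.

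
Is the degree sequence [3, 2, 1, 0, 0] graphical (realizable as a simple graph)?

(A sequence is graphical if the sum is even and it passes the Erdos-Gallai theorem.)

Sum of degrees = 6. Sum is even but fails Erdos-Gallai. The sequence is NOT graphical.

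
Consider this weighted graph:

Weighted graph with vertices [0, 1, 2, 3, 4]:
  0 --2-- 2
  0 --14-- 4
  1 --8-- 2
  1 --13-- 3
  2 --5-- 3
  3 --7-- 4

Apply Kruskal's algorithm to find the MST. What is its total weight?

Applying Kruskal's algorithm (sort edges by weight, add if no cycle):
  Add (0,2) w=2
  Add (2,3) w=5
  Add (3,4) w=7
  Add (1,2) w=8
  Skip (1,3) w=13 (creates cycle)
  Skip (0,4) w=14 (creates cycle)
MST weight = 22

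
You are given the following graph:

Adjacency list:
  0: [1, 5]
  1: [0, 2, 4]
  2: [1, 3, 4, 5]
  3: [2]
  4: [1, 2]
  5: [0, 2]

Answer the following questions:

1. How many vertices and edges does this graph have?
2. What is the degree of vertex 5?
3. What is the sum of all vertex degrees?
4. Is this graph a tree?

Count: 6 vertices, 7 edges.
Vertex 5 has neighbors [0, 2], degree = 2.
Handshaking lemma: 2 * 7 = 14.
A tree on 6 vertices has 5 edges. This graph has 7 edges (2 extra). Not a tree.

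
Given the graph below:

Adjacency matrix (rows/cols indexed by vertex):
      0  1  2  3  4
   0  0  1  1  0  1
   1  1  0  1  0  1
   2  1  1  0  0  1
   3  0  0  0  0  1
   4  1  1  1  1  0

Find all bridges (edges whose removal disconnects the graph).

A bridge is an edge whose removal increases the number of connected components.
Bridges found: (3,4)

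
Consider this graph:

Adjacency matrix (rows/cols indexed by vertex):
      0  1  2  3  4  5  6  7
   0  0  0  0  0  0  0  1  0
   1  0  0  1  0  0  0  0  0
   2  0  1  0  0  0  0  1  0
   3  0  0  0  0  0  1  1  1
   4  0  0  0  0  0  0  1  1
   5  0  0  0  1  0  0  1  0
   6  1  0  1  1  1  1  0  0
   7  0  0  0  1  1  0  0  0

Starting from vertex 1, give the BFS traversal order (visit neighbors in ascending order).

BFS from vertex 1 (neighbors processed in ascending order):
Visit order: 1, 2, 6, 0, 3, 4, 5, 7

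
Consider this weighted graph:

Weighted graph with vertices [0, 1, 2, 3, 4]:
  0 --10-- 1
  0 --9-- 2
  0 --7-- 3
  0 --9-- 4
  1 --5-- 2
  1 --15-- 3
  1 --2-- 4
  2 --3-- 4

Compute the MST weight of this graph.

Applying Kruskal's algorithm (sort edges by weight, add if no cycle):
  Add (1,4) w=2
  Add (2,4) w=3
  Skip (1,2) w=5 (creates cycle)
  Add (0,3) w=7
  Add (0,2) w=9
  Skip (0,4) w=9 (creates cycle)
  Skip (0,1) w=10 (creates cycle)
  Skip (1,3) w=15 (creates cycle)
MST weight = 21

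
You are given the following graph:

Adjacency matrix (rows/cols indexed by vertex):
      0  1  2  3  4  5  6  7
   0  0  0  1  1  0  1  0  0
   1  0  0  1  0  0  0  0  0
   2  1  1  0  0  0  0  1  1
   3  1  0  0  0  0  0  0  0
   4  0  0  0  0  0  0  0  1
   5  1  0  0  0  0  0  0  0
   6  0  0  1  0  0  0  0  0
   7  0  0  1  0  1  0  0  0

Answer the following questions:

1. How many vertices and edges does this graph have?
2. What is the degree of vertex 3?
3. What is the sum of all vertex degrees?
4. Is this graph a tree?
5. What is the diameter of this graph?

Count: 8 vertices, 7 edges.
Vertex 3 has neighbors [0], degree = 1.
Handshaking lemma: 2 * 7 = 14.
A graph is a tree iff it is connected and has exactly n-1 edges. This graph is connected (all 8 vertices in one component) and has 8-1 = 7 edges. It is a tree.
Diameter (longest shortest path) = 4.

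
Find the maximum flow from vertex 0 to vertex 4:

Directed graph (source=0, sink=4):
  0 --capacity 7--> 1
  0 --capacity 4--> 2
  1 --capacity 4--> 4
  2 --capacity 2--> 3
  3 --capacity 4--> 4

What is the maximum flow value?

Computing max flow:
  Flow on (0->1): 4/7
  Flow on (0->2): 2/4
  Flow on (1->4): 4/4
  Flow on (2->3): 2/2
  Flow on (3->4): 2/4
Maximum flow = 6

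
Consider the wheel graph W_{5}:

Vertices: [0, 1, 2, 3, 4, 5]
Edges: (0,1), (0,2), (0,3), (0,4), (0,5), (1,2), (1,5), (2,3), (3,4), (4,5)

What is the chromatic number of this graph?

W_{5} = C_{5} plus a hub adjacent to every cycle vertex.
The outer cycle needs 3 colors (odd cycle); the hub is adjacent to all of them so needs a fresh color.
Chromatic number = 3 + 1 = 4.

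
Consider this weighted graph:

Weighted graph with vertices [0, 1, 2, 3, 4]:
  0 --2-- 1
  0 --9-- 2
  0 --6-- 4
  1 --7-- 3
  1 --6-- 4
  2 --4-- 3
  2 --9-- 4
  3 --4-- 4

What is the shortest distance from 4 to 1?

Using Dijkstra's algorithm from vertex 4:
Shortest path: 4 -> 1
Total weight: 6 = 6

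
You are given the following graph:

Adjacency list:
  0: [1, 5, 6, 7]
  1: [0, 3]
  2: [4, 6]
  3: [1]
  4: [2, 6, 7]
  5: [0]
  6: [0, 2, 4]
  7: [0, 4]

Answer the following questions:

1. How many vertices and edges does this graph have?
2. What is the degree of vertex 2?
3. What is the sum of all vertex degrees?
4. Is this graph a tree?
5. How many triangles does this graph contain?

Count: 8 vertices, 9 edges.
Vertex 2 has neighbors [4, 6], degree = 2.
Handshaking lemma: 2 * 9 = 18.
A tree on 8 vertices has 7 edges. This graph has 9 edges (2 extra). Not a tree.
Number of triangles = 1.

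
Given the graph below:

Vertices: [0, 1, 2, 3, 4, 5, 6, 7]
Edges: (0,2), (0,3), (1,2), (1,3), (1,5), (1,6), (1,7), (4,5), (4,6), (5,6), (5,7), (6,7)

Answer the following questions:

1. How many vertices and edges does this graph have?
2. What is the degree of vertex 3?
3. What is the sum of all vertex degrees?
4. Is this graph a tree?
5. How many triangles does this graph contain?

Count: 8 vertices, 12 edges.
Vertex 3 has neighbors [0, 1], degree = 2.
Handshaking lemma: 2 * 12 = 24.
A tree on 8 vertices has 7 edges. This graph has 12 edges (5 extra). Not a tree.
Number of triangles = 5.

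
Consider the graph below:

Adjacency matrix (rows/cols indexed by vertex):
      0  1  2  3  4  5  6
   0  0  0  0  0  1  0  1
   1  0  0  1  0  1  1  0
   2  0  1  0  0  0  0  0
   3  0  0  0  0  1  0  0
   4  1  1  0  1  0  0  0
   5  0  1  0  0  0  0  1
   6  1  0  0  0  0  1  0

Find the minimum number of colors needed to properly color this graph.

The graph has a maximum clique of size 2 (lower bound on chromatic number).
A valid 3-coloring: {0: 0, 1: 0, 2: 1, 3: 0, 4: 1, 5: 1, 6: 2}.
No proper 2-coloring exists (verified by exhaustive search).
Chromatic number = 3.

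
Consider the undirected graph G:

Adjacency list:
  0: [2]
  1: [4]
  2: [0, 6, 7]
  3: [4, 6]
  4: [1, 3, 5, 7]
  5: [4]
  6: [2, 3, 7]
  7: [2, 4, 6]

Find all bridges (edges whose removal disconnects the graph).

A bridge is an edge whose removal increases the number of connected components.
Bridges found: (0,2), (1,4), (4,5)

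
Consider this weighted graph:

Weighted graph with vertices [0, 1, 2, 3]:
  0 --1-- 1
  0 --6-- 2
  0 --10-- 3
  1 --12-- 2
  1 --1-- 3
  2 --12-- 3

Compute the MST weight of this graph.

Applying Kruskal's algorithm (sort edges by weight, add if no cycle):
  Add (0,1) w=1
  Add (1,3) w=1
  Add (0,2) w=6
  Skip (0,3) w=10 (creates cycle)
  Skip (1,2) w=12 (creates cycle)
  Skip (2,3) w=12 (creates cycle)
MST weight = 8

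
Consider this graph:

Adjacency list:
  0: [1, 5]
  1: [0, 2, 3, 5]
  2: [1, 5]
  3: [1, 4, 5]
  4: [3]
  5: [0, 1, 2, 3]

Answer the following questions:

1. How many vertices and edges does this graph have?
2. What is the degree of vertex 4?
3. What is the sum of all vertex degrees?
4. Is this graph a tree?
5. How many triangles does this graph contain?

Count: 6 vertices, 8 edges.
Vertex 4 has neighbors [3], degree = 1.
Handshaking lemma: 2 * 8 = 16.
A tree on 6 vertices has 5 edges. This graph has 8 edges (3 extra). Not a tree.
Number of triangles = 3.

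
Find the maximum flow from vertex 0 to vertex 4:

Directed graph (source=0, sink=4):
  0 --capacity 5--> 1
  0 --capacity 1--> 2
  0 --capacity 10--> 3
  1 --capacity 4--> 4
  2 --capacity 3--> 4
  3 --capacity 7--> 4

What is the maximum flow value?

Computing max flow:
  Flow on (0->1): 4/5
  Flow on (0->2): 1/1
  Flow on (0->3): 7/10
  Flow on (1->4): 4/4
  Flow on (2->4): 1/3
  Flow on (3->4): 7/7
Maximum flow = 12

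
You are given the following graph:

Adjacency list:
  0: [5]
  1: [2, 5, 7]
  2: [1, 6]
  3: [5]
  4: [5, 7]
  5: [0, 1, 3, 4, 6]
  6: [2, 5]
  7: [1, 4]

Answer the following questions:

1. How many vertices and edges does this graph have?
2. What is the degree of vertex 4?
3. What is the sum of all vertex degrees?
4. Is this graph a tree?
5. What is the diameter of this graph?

Count: 8 vertices, 9 edges.
Vertex 4 has neighbors [5, 7], degree = 2.
Handshaking lemma: 2 * 9 = 18.
A tree on 8 vertices has 7 edges. This graph has 9 edges (2 extra). Not a tree.
Diameter (longest shortest path) = 3.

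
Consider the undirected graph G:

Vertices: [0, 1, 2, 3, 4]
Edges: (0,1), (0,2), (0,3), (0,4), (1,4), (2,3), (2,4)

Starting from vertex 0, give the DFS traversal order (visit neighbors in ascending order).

DFS from vertex 0 (neighbors processed in ascending order):
Visit order: 0, 1, 4, 2, 3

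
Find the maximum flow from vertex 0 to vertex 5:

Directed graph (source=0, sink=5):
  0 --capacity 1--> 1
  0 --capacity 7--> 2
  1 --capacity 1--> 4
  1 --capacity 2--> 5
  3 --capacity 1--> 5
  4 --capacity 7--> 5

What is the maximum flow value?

Computing max flow:
  Flow on (0->1): 1/1
  Flow on (1->5): 1/2
Maximum flow = 1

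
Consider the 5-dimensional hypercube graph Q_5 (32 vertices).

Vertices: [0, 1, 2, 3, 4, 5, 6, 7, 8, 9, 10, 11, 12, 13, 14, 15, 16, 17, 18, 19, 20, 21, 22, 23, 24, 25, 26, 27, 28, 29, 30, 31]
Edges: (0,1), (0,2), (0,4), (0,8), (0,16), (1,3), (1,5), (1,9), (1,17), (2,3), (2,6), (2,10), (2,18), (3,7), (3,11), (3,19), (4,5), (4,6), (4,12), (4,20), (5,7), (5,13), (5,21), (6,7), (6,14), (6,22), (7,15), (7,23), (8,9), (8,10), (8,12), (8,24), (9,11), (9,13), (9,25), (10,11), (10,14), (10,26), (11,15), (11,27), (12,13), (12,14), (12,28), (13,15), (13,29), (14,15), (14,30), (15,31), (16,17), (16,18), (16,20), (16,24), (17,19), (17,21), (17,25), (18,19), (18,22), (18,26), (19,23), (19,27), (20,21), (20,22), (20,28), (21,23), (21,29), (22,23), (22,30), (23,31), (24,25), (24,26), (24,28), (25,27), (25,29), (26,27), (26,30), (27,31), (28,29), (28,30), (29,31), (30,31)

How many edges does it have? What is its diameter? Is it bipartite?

The 5-dimensional hypercube Q_5 has 32 vertices and each vertex has degree 5.
Total edges = 32 * 5 / 2 = 80.
Diameter = 5 (max Hamming distance between binary labels).
Hypercubes are bipartite (partition by parity of binary representation).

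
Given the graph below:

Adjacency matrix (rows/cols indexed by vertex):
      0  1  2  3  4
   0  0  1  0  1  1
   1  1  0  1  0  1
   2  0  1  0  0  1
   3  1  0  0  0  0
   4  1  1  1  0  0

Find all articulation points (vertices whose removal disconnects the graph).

An articulation point is a vertex whose removal disconnects the graph.
Articulation points: [0]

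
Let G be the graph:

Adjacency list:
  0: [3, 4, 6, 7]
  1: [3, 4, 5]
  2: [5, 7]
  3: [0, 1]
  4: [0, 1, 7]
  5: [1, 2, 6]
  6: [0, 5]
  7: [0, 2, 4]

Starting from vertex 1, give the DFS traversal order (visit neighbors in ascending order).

DFS from vertex 1 (neighbors processed in ascending order):
Visit order: 1, 3, 0, 4, 7, 2, 5, 6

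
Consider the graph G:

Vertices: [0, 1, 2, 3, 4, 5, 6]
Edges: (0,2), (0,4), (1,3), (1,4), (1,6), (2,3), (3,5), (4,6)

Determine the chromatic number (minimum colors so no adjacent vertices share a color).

The graph has a maximum clique of size 3 (lower bound on chromatic number).
A valid 3-coloring: {0: 0, 1: 0, 2: 2, 3: 1, 4: 1, 5: 0, 6: 2}.
Chromatic number = 3.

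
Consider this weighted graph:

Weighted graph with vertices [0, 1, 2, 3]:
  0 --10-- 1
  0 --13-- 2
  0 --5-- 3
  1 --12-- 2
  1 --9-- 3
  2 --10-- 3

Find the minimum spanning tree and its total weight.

Applying Kruskal's algorithm (sort edges by weight, add if no cycle):
  Add (0,3) w=5
  Add (1,3) w=9
  Skip (0,1) w=10 (creates cycle)
  Add (2,3) w=10
  Skip (1,2) w=12 (creates cycle)
  Skip (0,2) w=13 (creates cycle)
MST weight = 24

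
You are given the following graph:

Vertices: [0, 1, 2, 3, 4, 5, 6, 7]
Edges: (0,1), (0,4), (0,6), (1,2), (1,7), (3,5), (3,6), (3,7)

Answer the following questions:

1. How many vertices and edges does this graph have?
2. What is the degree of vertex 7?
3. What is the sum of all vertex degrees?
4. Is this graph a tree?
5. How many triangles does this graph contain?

Count: 8 vertices, 8 edges.
Vertex 7 has neighbors [1, 3], degree = 2.
Handshaking lemma: 2 * 8 = 16.
A tree on 8 vertices has 7 edges. This graph has 8 edges (1 extra). Not a tree.
Number of triangles = 0.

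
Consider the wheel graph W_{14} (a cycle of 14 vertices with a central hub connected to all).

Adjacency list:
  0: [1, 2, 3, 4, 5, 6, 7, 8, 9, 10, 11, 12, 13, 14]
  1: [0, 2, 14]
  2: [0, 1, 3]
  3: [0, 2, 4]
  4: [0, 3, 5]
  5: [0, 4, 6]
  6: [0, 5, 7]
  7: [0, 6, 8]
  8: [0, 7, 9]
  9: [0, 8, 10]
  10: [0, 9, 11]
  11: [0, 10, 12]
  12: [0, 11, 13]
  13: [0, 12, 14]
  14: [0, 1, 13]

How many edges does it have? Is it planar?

Wheel graph W_{14}: 14 cycle edges + 14 spoke edges = 28 edges.
Total vertices: 15.
The graph is planar.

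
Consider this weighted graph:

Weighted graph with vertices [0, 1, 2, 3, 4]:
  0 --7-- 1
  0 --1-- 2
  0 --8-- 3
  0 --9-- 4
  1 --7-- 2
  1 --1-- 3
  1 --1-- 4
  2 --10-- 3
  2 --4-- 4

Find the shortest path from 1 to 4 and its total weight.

Using Dijkstra's algorithm from vertex 1:
Shortest path: 1 -> 4
Total weight: 1 = 1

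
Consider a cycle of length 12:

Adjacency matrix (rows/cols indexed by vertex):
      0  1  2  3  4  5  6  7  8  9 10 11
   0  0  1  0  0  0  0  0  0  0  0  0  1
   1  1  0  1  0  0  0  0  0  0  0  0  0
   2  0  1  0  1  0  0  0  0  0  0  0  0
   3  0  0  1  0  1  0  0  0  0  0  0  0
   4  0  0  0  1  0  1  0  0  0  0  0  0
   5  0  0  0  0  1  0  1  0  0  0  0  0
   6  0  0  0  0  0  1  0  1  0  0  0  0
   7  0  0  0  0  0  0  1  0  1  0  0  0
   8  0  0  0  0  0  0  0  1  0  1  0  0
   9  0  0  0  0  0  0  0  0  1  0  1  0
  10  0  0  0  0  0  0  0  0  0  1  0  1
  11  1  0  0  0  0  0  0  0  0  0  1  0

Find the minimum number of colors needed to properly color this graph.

This is an even cycle (C_12). Even cycles are bipartite.
Chromatic number = 2.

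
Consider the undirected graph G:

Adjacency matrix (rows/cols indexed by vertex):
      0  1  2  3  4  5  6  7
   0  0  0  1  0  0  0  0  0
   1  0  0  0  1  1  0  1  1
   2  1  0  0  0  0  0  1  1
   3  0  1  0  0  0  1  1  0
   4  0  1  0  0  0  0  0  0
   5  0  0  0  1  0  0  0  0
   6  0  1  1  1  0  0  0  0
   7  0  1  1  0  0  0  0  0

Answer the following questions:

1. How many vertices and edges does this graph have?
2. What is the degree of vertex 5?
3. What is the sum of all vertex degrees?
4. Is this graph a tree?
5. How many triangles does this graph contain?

Count: 8 vertices, 9 edges.
Vertex 5 has neighbors [3], degree = 1.
Handshaking lemma: 2 * 9 = 18.
A tree on 8 vertices has 7 edges. This graph has 9 edges (2 extra). Not a tree.
Number of triangles = 1.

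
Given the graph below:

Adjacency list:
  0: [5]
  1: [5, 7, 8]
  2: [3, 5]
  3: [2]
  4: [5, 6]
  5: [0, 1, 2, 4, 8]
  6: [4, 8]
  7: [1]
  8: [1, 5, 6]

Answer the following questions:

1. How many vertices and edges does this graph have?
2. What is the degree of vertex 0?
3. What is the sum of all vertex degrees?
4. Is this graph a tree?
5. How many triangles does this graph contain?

Count: 9 vertices, 10 edges.
Vertex 0 has neighbors [5], degree = 1.
Handshaking lemma: 2 * 10 = 20.
A tree on 9 vertices has 8 edges. This graph has 10 edges (2 extra). Not a tree.
Number of triangles = 1.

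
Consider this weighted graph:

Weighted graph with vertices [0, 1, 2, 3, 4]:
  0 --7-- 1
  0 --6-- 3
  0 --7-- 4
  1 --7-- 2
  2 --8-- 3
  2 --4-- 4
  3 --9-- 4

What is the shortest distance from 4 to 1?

Using Dijkstra's algorithm from vertex 4:
Shortest path: 4 -> 2 -> 1
Total weight: 4 + 7 = 11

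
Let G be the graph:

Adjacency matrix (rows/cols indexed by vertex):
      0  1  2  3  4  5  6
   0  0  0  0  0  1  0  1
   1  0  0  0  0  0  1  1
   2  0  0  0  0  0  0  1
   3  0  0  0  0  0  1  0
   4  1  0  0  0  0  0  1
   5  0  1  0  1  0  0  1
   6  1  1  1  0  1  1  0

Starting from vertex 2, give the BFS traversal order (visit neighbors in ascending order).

BFS from vertex 2 (neighbors processed in ascending order):
Visit order: 2, 6, 0, 1, 4, 5, 3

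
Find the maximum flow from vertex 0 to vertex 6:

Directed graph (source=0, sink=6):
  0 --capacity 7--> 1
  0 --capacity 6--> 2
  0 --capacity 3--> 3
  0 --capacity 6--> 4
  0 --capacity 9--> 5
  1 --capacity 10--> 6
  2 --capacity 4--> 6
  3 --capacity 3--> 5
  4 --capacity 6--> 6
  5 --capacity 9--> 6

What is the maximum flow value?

Computing max flow:
  Flow on (0->1): 7/7
  Flow on (0->2): 4/6
  Flow on (0->3): 3/3
  Flow on (0->4): 6/6
  Flow on (0->5): 6/9
  Flow on (1->6): 7/10
  Flow on (2->6): 4/4
  Flow on (3->5): 3/3
  Flow on (4->6): 6/6
  Flow on (5->6): 9/9
Maximum flow = 26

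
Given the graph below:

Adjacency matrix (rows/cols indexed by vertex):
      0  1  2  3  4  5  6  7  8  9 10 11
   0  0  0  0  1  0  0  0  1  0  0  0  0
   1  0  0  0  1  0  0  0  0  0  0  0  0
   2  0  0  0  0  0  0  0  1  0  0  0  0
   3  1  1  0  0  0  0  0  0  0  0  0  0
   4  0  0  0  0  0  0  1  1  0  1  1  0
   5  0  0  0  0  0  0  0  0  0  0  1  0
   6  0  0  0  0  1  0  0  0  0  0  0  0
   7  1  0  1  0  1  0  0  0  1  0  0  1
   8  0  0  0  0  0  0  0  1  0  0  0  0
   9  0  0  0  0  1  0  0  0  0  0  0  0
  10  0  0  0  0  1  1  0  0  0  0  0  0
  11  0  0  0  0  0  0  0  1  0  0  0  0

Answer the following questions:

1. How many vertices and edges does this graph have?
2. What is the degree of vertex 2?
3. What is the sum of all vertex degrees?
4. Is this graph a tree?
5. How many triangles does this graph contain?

Count: 12 vertices, 11 edges.
Vertex 2 has neighbors [7], degree = 1.
Handshaking lemma: 2 * 11 = 22.
A graph is a tree iff it is connected and has exactly n-1 edges. This graph is connected (all 12 vertices in one component) and has 12-1 = 11 edges. It is a tree.
Number of triangles = 0.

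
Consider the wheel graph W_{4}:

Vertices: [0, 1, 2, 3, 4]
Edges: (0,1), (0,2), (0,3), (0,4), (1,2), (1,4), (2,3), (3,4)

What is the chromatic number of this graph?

W_{4} = C_{4} plus a hub adjacent to every cycle vertex.
The outer cycle needs 2 colors (even cycle); the hub is adjacent to all of them so needs a fresh color.
Chromatic number = 2 + 1 = 3.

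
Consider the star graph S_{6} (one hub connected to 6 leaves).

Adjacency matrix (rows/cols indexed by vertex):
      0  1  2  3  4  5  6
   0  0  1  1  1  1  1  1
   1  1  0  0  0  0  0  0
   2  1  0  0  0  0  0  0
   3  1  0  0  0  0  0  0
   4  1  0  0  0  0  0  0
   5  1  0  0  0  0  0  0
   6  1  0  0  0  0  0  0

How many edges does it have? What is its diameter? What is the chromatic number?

Star graph S_{6}: the hub connects to all 6 leaves.
Edges = 6.
Diameter = 2 (any leaf to hub is 1, leaf to leaf through hub is 2).
Star graphs are bipartite (hub vs leaves), so chromatic number = 2.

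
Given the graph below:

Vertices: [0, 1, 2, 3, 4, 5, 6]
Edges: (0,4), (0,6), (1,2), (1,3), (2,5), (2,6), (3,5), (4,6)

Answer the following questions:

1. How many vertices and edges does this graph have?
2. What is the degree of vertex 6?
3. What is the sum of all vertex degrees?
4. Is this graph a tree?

Count: 7 vertices, 8 edges.
Vertex 6 has neighbors [0, 2, 4], degree = 3.
Handshaking lemma: 2 * 8 = 16.
A tree on 7 vertices has 6 edges. This graph has 8 edges (2 extra). Not a tree.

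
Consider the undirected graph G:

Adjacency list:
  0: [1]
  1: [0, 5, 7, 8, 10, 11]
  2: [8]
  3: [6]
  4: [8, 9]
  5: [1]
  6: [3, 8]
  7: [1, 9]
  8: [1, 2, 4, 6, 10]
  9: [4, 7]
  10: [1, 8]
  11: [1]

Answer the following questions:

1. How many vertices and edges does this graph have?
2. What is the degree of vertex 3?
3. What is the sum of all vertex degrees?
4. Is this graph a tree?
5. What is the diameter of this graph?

Count: 12 vertices, 13 edges.
Vertex 3 has neighbors [6], degree = 1.
Handshaking lemma: 2 * 13 = 26.
A tree on 12 vertices has 11 edges. This graph has 13 edges (2 extra). Not a tree.
Diameter (longest shortest path) = 4.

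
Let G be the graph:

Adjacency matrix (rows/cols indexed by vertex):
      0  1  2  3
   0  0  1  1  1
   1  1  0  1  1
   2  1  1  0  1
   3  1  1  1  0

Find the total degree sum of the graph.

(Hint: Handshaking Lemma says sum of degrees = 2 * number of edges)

Count edges: 6 edges.
By Handshaking Lemma: sum of degrees = 2 * 6 = 12.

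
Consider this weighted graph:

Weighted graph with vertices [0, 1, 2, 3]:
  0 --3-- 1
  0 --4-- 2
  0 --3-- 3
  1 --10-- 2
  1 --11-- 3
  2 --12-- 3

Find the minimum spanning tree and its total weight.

Applying Kruskal's algorithm (sort edges by weight, add if no cycle):
  Add (0,3) w=3
  Add (0,1) w=3
  Add (0,2) w=4
  Skip (1,2) w=10 (creates cycle)
  Skip (1,3) w=11 (creates cycle)
  Skip (2,3) w=12 (creates cycle)
MST weight = 10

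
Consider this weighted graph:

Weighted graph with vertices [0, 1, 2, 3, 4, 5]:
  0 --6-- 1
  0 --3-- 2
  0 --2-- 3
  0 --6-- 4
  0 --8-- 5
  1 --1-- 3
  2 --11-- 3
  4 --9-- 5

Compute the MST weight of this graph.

Applying Kruskal's algorithm (sort edges by weight, add if no cycle):
  Add (1,3) w=1
  Add (0,3) w=2
  Add (0,2) w=3
  Add (0,4) w=6
  Skip (0,1) w=6 (creates cycle)
  Add (0,5) w=8
  Skip (4,5) w=9 (creates cycle)
  Skip (2,3) w=11 (creates cycle)
MST weight = 20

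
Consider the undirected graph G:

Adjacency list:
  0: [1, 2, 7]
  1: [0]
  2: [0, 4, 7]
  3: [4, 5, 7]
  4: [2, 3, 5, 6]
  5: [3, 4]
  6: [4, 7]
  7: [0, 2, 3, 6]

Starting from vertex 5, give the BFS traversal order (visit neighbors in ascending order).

BFS from vertex 5 (neighbors processed in ascending order):
Visit order: 5, 3, 4, 7, 2, 6, 0, 1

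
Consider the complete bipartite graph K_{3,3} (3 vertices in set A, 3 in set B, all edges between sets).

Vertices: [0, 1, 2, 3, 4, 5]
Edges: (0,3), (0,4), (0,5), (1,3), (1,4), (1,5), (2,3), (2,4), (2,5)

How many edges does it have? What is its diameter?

K_{3,3} has 3 * 3 = 9 edges.
Any vertex reaches any opposite-side vertex in 1 step; same-side vertices reach in 2 steps via any opposite-side vertex.
Diameter = 2.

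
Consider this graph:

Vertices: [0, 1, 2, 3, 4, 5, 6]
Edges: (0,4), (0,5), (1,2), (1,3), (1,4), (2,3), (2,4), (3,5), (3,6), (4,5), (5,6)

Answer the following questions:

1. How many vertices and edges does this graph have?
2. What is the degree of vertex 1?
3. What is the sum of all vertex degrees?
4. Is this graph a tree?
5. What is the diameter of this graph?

Count: 7 vertices, 11 edges.
Vertex 1 has neighbors [2, 3, 4], degree = 3.
Handshaking lemma: 2 * 11 = 22.
A tree on 7 vertices has 6 edges. This graph has 11 edges (5 extra). Not a tree.
Diameter (longest shortest path) = 2.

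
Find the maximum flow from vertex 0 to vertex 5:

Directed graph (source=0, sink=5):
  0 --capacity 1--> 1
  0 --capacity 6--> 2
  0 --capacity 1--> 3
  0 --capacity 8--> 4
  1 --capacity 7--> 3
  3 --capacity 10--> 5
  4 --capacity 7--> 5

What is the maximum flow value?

Computing max flow:
  Flow on (0->1): 1/1
  Flow on (0->3): 1/1
  Flow on (0->4): 7/8
  Flow on (1->3): 1/7
  Flow on (3->5): 2/10
  Flow on (4->5): 7/7
Maximum flow = 9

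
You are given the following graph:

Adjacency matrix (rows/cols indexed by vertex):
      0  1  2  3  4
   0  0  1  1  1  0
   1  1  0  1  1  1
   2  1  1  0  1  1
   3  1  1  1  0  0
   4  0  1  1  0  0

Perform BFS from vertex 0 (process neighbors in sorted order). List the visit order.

BFS from vertex 0 (neighbors processed in ascending order):
Visit order: 0, 1, 2, 3, 4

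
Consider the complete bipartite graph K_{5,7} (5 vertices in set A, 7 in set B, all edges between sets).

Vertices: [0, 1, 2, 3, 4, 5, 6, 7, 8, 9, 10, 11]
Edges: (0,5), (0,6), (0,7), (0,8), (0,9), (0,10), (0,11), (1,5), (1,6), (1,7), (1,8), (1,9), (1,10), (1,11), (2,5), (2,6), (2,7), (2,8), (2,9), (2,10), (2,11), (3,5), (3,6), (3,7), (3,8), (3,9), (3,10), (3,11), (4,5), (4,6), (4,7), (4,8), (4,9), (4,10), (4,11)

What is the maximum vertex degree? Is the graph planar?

Set-A vertices have degree 7; set-B vertices have degree 5. Maximum degree = max(5,7) = 7.
K_{5,7} contains K_{3,3} as a subgraph (since both sides have >= 3 vertices); by Kuratowski's theorem it is not planar.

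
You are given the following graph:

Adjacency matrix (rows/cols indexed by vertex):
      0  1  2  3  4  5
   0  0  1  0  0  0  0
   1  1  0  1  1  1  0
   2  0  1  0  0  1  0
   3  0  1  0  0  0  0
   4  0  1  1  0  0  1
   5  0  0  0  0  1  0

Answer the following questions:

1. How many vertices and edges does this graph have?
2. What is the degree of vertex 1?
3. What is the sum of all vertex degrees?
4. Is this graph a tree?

Count: 6 vertices, 6 edges.
Vertex 1 has neighbors [0, 2, 3, 4], degree = 4.
Handshaking lemma: 2 * 6 = 12.
A tree on 6 vertices has 5 edges. This graph has 6 edges (1 extra). Not a tree.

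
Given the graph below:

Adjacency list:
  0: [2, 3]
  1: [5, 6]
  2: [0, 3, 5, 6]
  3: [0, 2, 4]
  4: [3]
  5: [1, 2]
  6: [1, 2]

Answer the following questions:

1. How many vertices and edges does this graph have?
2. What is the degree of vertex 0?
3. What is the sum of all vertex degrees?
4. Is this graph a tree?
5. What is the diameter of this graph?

Count: 7 vertices, 8 edges.
Vertex 0 has neighbors [2, 3], degree = 2.
Handshaking lemma: 2 * 8 = 16.
A tree on 7 vertices has 6 edges. This graph has 8 edges (2 extra). Not a tree.
Diameter (longest shortest path) = 4.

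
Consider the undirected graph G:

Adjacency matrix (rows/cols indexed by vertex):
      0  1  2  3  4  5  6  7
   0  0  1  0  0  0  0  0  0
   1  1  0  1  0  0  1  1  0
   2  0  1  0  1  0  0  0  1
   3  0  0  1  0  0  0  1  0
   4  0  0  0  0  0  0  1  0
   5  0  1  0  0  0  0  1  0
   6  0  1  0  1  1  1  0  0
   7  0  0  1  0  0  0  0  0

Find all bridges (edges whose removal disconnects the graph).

A bridge is an edge whose removal increases the number of connected components.
Bridges found: (0,1), (2,7), (4,6)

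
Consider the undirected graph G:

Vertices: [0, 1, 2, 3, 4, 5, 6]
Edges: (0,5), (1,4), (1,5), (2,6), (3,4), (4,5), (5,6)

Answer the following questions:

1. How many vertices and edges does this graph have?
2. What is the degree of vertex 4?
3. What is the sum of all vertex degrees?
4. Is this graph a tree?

Count: 7 vertices, 7 edges.
Vertex 4 has neighbors [1, 3, 5], degree = 3.
Handshaking lemma: 2 * 7 = 14.
A tree on 7 vertices has 6 edges. This graph has 7 edges (1 extra). Not a tree.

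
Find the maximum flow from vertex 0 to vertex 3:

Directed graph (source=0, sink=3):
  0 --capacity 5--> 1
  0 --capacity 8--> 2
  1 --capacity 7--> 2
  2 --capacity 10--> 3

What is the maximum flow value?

Computing max flow:
  Flow on (0->1): 5/5
  Flow on (0->2): 5/8
  Flow on (1->2): 5/7
  Flow on (2->3): 10/10
Maximum flow = 10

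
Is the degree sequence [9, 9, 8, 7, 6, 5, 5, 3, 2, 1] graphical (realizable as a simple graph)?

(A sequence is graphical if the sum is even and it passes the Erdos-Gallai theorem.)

Sum of degrees = 55. Sum is odd, so the sequence is NOT graphical.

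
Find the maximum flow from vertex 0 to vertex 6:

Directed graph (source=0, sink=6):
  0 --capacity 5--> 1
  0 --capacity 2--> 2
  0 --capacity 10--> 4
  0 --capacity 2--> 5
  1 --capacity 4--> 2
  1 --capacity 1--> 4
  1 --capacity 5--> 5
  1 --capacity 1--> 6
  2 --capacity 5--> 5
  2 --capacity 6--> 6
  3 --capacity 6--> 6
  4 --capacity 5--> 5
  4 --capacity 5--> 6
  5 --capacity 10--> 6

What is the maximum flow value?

Computing max flow:
  Flow on (0->1): 5/5
  Flow on (0->2): 2/2
  Flow on (0->4): 10/10
  Flow on (0->5): 2/2
  Flow on (1->2): 4/4
  Flow on (1->6): 1/1
  Flow on (2->6): 6/6
  Flow on (4->5): 5/5
  Flow on (4->6): 5/5
  Flow on (5->6): 7/10
Maximum flow = 19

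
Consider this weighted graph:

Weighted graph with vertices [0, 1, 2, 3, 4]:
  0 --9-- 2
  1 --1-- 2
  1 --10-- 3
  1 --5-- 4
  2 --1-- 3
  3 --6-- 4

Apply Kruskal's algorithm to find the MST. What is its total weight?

Applying Kruskal's algorithm (sort edges by weight, add if no cycle):
  Add (1,2) w=1
  Add (2,3) w=1
  Add (1,4) w=5
  Skip (3,4) w=6 (creates cycle)
  Add (0,2) w=9
  Skip (1,3) w=10 (creates cycle)
MST weight = 16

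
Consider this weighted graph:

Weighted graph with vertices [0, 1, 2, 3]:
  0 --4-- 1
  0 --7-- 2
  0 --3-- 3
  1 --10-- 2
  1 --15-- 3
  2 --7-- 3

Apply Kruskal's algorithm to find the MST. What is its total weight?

Applying Kruskal's algorithm (sort edges by weight, add if no cycle):
  Add (0,3) w=3
  Add (0,1) w=4
  Add (0,2) w=7
  Skip (2,3) w=7 (creates cycle)
  Skip (1,2) w=10 (creates cycle)
  Skip (1,3) w=15 (creates cycle)
MST weight = 14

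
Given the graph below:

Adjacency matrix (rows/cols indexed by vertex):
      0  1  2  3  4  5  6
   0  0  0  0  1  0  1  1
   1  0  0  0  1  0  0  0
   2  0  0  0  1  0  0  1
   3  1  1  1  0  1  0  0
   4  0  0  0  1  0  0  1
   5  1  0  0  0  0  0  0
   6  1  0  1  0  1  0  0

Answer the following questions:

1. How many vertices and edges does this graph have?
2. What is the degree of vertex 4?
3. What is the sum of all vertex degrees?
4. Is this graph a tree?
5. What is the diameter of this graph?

Count: 7 vertices, 8 edges.
Vertex 4 has neighbors [3, 6], degree = 2.
Handshaking lemma: 2 * 8 = 16.
A tree on 7 vertices has 6 edges. This graph has 8 edges (2 extra). Not a tree.
Diameter (longest shortest path) = 3.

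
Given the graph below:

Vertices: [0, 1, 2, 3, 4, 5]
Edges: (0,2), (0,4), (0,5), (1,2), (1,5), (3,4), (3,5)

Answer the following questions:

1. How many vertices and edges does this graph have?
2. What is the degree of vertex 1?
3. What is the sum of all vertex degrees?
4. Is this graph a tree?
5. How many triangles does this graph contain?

Count: 6 vertices, 7 edges.
Vertex 1 has neighbors [2, 5], degree = 2.
Handshaking lemma: 2 * 7 = 14.
A tree on 6 vertices has 5 edges. This graph has 7 edges (2 extra). Not a tree.
Number of triangles = 0.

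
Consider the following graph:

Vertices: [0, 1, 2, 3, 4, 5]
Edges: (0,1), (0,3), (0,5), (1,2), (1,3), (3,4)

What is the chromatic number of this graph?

The graph has a maximum clique of size 3 (lower bound on chromatic number).
A valid 3-coloring: {0: 0, 1: 1, 2: 0, 3: 2, 4: 0, 5: 1}.
Chromatic number = 3.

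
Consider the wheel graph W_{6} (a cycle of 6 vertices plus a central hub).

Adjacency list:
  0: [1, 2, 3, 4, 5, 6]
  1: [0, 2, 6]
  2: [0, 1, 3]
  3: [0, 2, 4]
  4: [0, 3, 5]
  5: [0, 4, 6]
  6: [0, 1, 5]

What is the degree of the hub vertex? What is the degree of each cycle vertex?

The hub connects to all 6 cycle vertices, so deg(hub) = 6.
Each cycle vertex connects to 2 neighbors on the cycle plus the hub, so deg(cycle vertex) = 3.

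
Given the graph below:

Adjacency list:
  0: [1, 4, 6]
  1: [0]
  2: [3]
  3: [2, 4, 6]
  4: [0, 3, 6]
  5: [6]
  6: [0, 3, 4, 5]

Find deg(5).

Vertex 5 has neighbors [6], so deg(5) = 1.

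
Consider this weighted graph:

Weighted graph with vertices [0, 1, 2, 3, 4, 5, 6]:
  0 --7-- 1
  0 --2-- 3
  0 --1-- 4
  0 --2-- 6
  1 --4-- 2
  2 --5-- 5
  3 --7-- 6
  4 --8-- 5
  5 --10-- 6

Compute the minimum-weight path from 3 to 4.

Using Dijkstra's algorithm from vertex 3:
Shortest path: 3 -> 0 -> 4
Total weight: 2 + 1 = 3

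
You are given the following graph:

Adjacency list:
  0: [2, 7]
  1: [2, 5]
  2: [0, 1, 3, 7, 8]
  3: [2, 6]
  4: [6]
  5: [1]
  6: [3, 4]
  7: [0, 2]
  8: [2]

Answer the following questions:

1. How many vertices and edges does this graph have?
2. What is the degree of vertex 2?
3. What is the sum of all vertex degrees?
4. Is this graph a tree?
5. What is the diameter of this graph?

Count: 9 vertices, 9 edges.
Vertex 2 has neighbors [0, 1, 3, 7, 8], degree = 5.
Handshaking lemma: 2 * 9 = 18.
A tree on 9 vertices has 8 edges. This graph has 9 edges (1 extra). Not a tree.
Diameter (longest shortest path) = 5.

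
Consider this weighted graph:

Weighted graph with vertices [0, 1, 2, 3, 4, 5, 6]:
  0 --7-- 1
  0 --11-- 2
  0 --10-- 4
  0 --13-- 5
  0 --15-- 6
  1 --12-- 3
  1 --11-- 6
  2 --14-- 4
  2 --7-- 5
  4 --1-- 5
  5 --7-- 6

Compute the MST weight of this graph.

Applying Kruskal's algorithm (sort edges by weight, add if no cycle):
  Add (4,5) w=1
  Add (0,1) w=7
  Add (2,5) w=7
  Add (5,6) w=7
  Add (0,4) w=10
  Skip (0,2) w=11 (creates cycle)
  Skip (1,6) w=11 (creates cycle)
  Add (1,3) w=12
  Skip (0,5) w=13 (creates cycle)
  Skip (2,4) w=14 (creates cycle)
  Skip (0,6) w=15 (creates cycle)
MST weight = 44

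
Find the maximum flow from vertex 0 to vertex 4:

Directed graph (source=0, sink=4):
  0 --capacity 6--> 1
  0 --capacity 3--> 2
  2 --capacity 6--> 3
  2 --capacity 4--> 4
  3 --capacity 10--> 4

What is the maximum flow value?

Computing max flow:
  Flow on (0->2): 3/3
  Flow on (2->4): 3/4
Maximum flow = 3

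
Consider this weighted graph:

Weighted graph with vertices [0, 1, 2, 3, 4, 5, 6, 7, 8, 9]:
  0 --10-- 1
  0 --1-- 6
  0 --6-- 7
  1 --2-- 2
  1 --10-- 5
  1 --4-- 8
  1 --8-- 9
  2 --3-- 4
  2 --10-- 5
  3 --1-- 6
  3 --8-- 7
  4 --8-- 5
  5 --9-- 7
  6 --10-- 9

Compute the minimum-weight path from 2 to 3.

Using Dijkstra's algorithm from vertex 2:
Shortest path: 2 -> 1 -> 0 -> 6 -> 3
Total weight: 2 + 10 + 1 + 1 = 14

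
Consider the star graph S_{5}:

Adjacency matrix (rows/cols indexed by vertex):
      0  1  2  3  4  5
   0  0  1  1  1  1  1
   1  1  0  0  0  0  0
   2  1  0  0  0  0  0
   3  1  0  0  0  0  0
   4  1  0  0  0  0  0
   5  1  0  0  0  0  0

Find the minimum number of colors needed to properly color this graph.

S_{5} has one hub adjacent to 5 leaves; leaves are pairwise non-adjacent.
Color the hub 0 and every leaf 1.
Chromatic number = 2.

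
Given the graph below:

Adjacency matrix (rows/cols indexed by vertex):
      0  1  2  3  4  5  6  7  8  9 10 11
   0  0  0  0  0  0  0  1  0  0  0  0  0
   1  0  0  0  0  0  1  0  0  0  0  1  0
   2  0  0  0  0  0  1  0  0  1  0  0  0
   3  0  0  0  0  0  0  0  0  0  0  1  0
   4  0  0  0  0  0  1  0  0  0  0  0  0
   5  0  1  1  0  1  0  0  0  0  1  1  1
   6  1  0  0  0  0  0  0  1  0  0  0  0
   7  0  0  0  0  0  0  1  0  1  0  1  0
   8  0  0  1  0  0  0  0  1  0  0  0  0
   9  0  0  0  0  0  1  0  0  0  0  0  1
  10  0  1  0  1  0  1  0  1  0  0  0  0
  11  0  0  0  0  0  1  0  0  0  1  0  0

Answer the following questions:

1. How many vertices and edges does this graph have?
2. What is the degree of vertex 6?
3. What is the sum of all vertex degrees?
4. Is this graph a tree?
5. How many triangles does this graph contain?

Count: 12 vertices, 14 edges.
Vertex 6 has neighbors [0, 7], degree = 2.
Handshaking lemma: 2 * 14 = 28.
A tree on 12 vertices has 11 edges. This graph has 14 edges (3 extra). Not a tree.
Number of triangles = 2.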